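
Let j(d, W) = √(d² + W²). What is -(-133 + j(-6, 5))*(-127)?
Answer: -16891 + 127*√61 ≈ -15899.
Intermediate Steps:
j(d, W) = √(W² + d²)
-(-133 + j(-6, 5))*(-127) = -(-133 + √(5² + (-6)²))*(-127) = -(-133 + √(25 + 36))*(-127) = -(-133 + √61)*(-127) = -(16891 - 127*√61) = -16891 + 127*√61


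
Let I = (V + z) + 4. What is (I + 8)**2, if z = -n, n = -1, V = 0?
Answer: 169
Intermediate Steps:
z = 1 (z = -1*(-1) = 1)
I = 5 (I = (0 + 1) + 4 = 1 + 4 = 5)
(I + 8)**2 = (5 + 8)**2 = 13**2 = 169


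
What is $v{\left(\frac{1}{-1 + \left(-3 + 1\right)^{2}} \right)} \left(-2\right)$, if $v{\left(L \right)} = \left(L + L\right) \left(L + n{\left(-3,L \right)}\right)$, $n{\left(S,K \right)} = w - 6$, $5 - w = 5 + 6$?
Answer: $\frac{140}{9} \approx 15.556$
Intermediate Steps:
$w = -6$ ($w = 5 - \left(5 + 6\right) = 5 - 11 = -6$)
$n{\left(S,K \right)} = -12$ ($n{\left(S,K \right)} = -6 - 6 = -12$)
$v{\left(L \right)} = 2 L \left(-12 + L\right)$ ($v{\left(L \right)} = \left(L + L\right) \left(L - 12\right) = 2 L \left(-12 + L\right)$)
$v{\left(\frac{1}{-1 + \left(-3 + 1\right)^{2}} \right)} \left(-2\right) = \frac{2 \left(-12 + \frac{1}{-1 + \left(-3 + 1\right)^{2}}\right)}{-1 + \left(-3 + 1\right)^{2}} \left(-2\right) = \frac{2 \left(-12 + \frac{1}{-1 + \left(-2\right)^{2}}\right)}{-1 + \left(-2\right)^{2}} \left(-2\right) = \frac{2 \left(-12 + \frac{1}{-1 + 4}\right)}{-1 + 4} \left(-2\right) = \frac{2 \left(-12 + \frac{1}{3}\right)}{3} \left(-2\right) = 2 \cdot \frac{1}{3} \left(-12 + \frac{1}{3}\right) \left(-2\right) = 2 \cdot \frac{1}{3} \left(- \frac{35}{3}\right) \left(-2\right) = \left(- \frac{70}{9}\right) \left(-2\right) = \frac{140}{9}$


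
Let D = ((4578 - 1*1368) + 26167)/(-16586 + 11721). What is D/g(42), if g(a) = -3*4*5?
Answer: 29377/291900 ≈ 0.10064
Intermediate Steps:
D = -29377/4865 (D = ((4578 - 1368) + 26167)/(-4865) = (3210 + 26167)*(-1/4865) = 29377*(-1/4865) = -29377/4865 ≈ -6.0384)
g(a) = -60 (g(a) = -12*5 = -60)
D/g(42) = -29377/4865/(-60) = -29377/4865*(-1/60) = 29377/291900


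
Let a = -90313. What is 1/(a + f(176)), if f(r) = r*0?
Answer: -1/90313 ≈ -1.1073e-5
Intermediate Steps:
f(r) = 0
1/(a + f(176)) = 1/(-90313 + 0) = 1/(-90313) = -1/90313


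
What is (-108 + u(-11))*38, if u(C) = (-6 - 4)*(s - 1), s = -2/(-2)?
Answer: -4104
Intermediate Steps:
s = 1 (s = -2*(-½) = 1)
u(C) = 0 (u(C) = (-6 - 4)*(1 - 1) = -10*0 = 0)
(-108 + u(-11))*38 = (-108 + 0)*38 = -108*38 = -4104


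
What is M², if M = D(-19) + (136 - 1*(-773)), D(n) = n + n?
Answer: 758641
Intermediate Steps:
D(n) = 2*n
M = 871 (M = 2*(-19) + (136 - 1*(-773)) = -38 + (136 + 773) = -38 + 909 = 871)
M² = 871² = 758641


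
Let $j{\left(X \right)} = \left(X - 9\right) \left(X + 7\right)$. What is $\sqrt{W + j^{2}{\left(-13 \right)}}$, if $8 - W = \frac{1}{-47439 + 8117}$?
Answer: $\frac{3 \sqrt{2994855730090}}{39322} \approx 132.03$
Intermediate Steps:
$j{\left(X \right)} = \left(-9 + X\right) \left(7 + X\right)$
$W = \frac{314577}{39322}$ ($W = 8 - \frac{1}{-47439 + 8117} = 8 - \frac{1}{-39322} = 8 - - \frac{1}{39322} = 8 + \frac{1}{39322} = \frac{314577}{39322} \approx 8.0$)
$\sqrt{W + j^{2}{\left(-13 \right)}} = \sqrt{\frac{314577}{39322} + \left(-63 + \left(-13\right)^{2} - -26\right)^{2}} = \sqrt{\frac{314577}{39322} + \left(-63 + 169 + 26\right)^{2}} = \sqrt{\frac{314577}{39322} + 132^{2}} = \sqrt{\frac{314577}{39322} + 17424} = \sqrt{\frac{685461105}{39322}} = \frac{3 \sqrt{2994855730090}}{39322}$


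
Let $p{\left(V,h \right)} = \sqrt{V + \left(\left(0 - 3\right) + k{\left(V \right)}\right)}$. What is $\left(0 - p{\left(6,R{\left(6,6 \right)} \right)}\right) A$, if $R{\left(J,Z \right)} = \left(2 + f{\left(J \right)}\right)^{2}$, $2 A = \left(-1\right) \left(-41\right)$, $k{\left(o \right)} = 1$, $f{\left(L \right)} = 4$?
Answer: $-41$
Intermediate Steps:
$A = \frac{41}{2}$ ($A = \frac{\left(-1\right) \left(-41\right)}{2} = \frac{1}{2} \cdot 41 = \frac{41}{2} \approx 20.5$)
$R{\left(J,Z \right)} = 36$ ($R{\left(J,Z \right)} = \left(2 + 4\right)^{2} = 6^{2} = 36$)
$p{\left(V,h \right)} = \sqrt{-2 + V}$ ($p{\left(V,h \right)} = \sqrt{V + \left(\left(0 - 3\right) + 1\right)} = \sqrt{V + \left(-3 + 1\right)} = \sqrt{V - 2} = \sqrt{-2 + V}$)
$\left(0 - p{\left(6,R{\left(6,6 \right)} \right)}\right) A = \left(0 - \sqrt{-2 + 6}\right) \frac{41}{2} = \left(0 - \sqrt{4}\right) \frac{41}{2} = \left(0 - 2\right) \frac{41}{2} = \left(-2\right) \frac{41}{2} = -41$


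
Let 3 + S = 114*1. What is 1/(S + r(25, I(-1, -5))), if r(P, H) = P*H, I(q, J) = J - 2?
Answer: -1/64 ≈ -0.015625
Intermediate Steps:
I(q, J) = -2 + J
r(P, H) = H*P
S = 111 (S = -3 + 114*1 = -3 + 114 = 111)
1/(S + r(25, I(-1, -5))) = 1/(111 + (-2 - 5)*25) = 1/(111 - 7*25) = 1/(111 - 175) = 1/(-64) = -1/64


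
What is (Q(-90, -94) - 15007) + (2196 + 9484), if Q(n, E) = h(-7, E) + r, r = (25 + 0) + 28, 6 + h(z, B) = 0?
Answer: -3280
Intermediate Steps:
h(z, B) = -6 (h(z, B) = -6 + 0 = -6)
r = 53 (r = 25 + 28 = 53)
Q(n, E) = 47 (Q(n, E) = -6 + 53 = 47)
(Q(-90, -94) - 15007) + (2196 + 9484) = (47 - 15007) + (2196 + 9484) = -14960 + 11680 = -3280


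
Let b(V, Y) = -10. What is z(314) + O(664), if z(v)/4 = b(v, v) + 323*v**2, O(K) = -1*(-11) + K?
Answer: 127386667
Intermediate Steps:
O(K) = 11 + K
z(v) = -40 + 1292*v**2 (z(v) = 4*(-10 + 323*v**2) = -40 + 1292*v**2)
z(314) + O(664) = (-40 + 1292*314**2) + (11 + 664) = (-40 + 1292*98596) + 675 = (-40 + 127386032) + 675 = 127385992 + 675 = 127386667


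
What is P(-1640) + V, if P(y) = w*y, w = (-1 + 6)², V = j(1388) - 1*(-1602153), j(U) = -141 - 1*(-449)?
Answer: 1561461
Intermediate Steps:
j(U) = 308 (j(U) = -141 + 449 = 308)
V = 1602461 (V = 308 - 1*(-1602153) = 308 + 1602153 = 1602461)
w = 25 (w = 5² = 25)
P(y) = 25*y
P(-1640) + V = 25*(-1640) + 1602461 = -41000 + 1602461 = 1561461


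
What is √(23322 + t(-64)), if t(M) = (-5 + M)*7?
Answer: √22839 ≈ 151.13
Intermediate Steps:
t(M) = -35 + 7*M
√(23322 + t(-64)) = √(23322 + (-35 + 7*(-64))) = √(23322 + (-35 - 448)) = √(23322 - 483) = √22839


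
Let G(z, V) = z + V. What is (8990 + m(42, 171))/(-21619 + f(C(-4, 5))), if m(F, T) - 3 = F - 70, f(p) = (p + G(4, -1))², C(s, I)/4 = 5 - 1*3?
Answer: -8965/21498 ≈ -0.41702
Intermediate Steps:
G(z, V) = V + z
C(s, I) = 8 (C(s, I) = 4*(5 - 1*3) = 4*(5 - 3) = 4*2 = 8)
f(p) = (3 + p)² (f(p) = (p + (-1 + 4))² = (p + 3)² = (3 + p)²)
m(F, T) = -67 + F (m(F, T) = 3 + (F - 70) = 3 + (-70 + F) = -67 + F)
(8990 + m(42, 171))/(-21619 + f(C(-4, 5))) = (8990 + (-67 + 42))/(-21619 + (3 + 8)²) = (8990 - 25)/(-21619 + 11²) = 8965/(-21619 + 121) = 8965/(-21498) = 8965*(-1/21498) = -8965/21498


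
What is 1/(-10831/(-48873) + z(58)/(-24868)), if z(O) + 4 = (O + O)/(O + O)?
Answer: 1215373764/269491927 ≈ 4.5099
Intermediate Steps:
z(O) = -3 (z(O) = -4 + (O + O)/(O + O) = -4 + (2*O)/((2*O)) = -4 + (2*O)*(1/(2*O)) = -4 + 1 = -3)
1/(-10831/(-48873) + z(58)/(-24868)) = 1/(-10831/(-48873) - 3/(-24868)) = 1/(-10831*(-1/48873) - 3*(-1/24868)) = 1/(10831/48873 + 3/24868) = 1/(269491927/1215373764) = 1215373764/269491927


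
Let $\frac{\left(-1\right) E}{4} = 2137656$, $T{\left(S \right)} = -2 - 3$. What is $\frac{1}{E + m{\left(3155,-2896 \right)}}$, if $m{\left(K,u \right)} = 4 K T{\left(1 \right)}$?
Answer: $- \frac{1}{8613724} \approx -1.1609 \cdot 10^{-7}$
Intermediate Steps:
$T{\left(S \right)} = -5$ ($T{\left(S \right)} = -2 - 3 = -5$)
$E = -8550624$ ($E = \left(-4\right) 2137656 = -8550624$)
$m{\left(K,u \right)} = - 20 K$ ($m{\left(K,u \right)} = 4 K \left(-5\right) = - 20 K$)
$\frac{1}{E + m{\left(3155,-2896 \right)}} = \frac{1}{-8550624 - 63100} = \frac{1}{-8613724} = - \frac{1}{8613724}$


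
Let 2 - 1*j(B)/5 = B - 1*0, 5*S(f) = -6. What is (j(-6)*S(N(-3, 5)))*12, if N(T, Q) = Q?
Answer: -576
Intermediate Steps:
S(f) = -6/5 (S(f) = (⅕)*(-6) = -6/5)
j(B) = 10 - 5*B (j(B) = 10 - 5*(B - 1*0) = 10 - 5*(B + 0) = 10 - 5*B)
(j(-6)*S(N(-3, 5)))*12 = ((10 - 5*(-6))*(-6/5))*12 = ((10 + 30)*(-6/5))*12 = (40*(-6/5))*12 = -48*12 = -576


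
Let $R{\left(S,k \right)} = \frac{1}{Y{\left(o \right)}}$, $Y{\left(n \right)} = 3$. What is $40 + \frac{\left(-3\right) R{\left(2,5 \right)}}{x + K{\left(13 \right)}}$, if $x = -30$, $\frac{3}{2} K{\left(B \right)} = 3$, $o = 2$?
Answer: $\frac{1121}{28} \approx 40.036$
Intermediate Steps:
$K{\left(B \right)} = 2$ ($K{\left(B \right)} = \frac{2}{3} \cdot 3 = 2$)
$R{\left(S,k \right)} = \frac{1}{3}$
$40 + \frac{\left(-3\right) R{\left(2,5 \right)}}{x + K{\left(13 \right)}} = 40 + \frac{\left(-3\right) \frac{1}{3}}{-30 + 2} = 40 + \frac{1}{-28} \left(-1\right) = 40 - - \frac{1}{28} = 40 + \frac{1}{28} = \frac{1121}{28}$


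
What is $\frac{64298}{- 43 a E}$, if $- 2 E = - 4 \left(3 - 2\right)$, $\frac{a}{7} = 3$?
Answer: $- \frac{32149}{903} \approx -35.602$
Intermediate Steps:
$a = 21$ ($a = 7 \cdot 3 = 21$)
$E = 2$ ($E = - \frac{\left(-4\right) \left(3 - 2\right)}{2} = - \frac{\left(-4\right) 1}{2} = \left(- \frac{1}{2}\right) \left(-4\right) = 2$)
$\frac{64298}{- 43 a E} = \frac{64298}{\left(-43\right) 21 \cdot 2} = \frac{64298}{\left(-903\right) 2} = \frac{64298}{-1806} = 64298 \left(- \frac{1}{1806}\right) = - \frac{32149}{903}$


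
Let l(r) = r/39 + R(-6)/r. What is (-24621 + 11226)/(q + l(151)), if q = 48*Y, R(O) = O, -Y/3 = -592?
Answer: -4151745/26423581 ≈ -0.15712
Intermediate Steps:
Y = 1776 (Y = -3*(-592) = 1776)
l(r) = -6/r + r/39 (l(r) = r/39 - 6/r = -6/r + r/39)
q = 85248 (q = 48*1776 = 85248)
(-24621 + 11226)/(q + l(151)) = (-24621 + 11226)/(85248 + (-6/151 + (1/39)*151)) = -13395/(85248 + (-6*1/151 + 151/39)) = -13395/(85248 + (-6/151 + 151/39)) = -13395/(85248 + 22567/5889) = -13395/502048039/5889 = -13395*5889/502048039 = -4151745/26423581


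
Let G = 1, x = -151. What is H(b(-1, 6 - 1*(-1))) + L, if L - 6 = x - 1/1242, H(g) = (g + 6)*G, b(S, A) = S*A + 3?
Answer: -177607/1242 ≈ -143.00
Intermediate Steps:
b(S, A) = 3 + A*S (b(S, A) = A*S + 3 = 3 + A*S)
H(g) = 6 + g (H(g) = (g + 6)*1 = (6 + g)*1 = 6 + g)
L = -180091/1242 (L = 6 + (-151 - 1/1242) = 6 - 187543/1242 = -180091/1242 ≈ -145.00)
H(b(-1, 6 - 1*(-1))) + L = (6 + (3 + (6 - 1*(-1))*(-1))) - 180091/1242 = (6 + (3 + (6 + 1)*(-1))) - 180091/1242 = (6 + (3 + 7*(-1))) - 180091/1242 = (6 + (3 - 7)) - 180091/1242 = (6 - 4) - 180091/1242 = 2 - 180091/1242 = -177607/1242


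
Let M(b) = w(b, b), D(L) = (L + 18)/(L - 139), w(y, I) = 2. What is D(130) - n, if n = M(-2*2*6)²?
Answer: -184/9 ≈ -20.444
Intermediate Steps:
D(L) = (18 + L)/(-139 + L)
M(b) = 2
n = 4 (n = 2² = 4)
D(130) - n = (18 + 130)/(-139 + 130) - 1*4 = 148/(-9) - 4 = -⅑*148 - 4 = -148/9 - 4 = -184/9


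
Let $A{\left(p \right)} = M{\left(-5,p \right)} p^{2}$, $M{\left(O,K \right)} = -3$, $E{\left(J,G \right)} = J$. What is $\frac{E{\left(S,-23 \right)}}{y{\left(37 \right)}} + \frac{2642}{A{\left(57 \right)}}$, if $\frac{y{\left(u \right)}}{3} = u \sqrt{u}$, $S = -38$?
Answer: $- \frac{2642}{9747} - \frac{38 \sqrt{37}}{4107} \approx -0.32734$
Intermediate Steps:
$A{\left(p \right)} = - 3 p^{2}$
$y{\left(u \right)} = 3 u^{\frac{3}{2}}$ ($y{\left(u \right)} = 3 u \sqrt{u} = 3 u^{\frac{3}{2}}$)
$\frac{E{\left(S,-23 \right)}}{y{\left(37 \right)}} + \frac{2642}{A{\left(57 \right)}} = - \frac{38}{3 \cdot 37^{\frac{3}{2}}} + \frac{2642}{\left(-3\right) 57^{2}} = - \frac{38}{3 \cdot 37 \sqrt{37}} + \frac{2642}{\left(-3\right) 3249} = - \frac{38}{111 \sqrt{37}} + \frac{2642}{-9747} = - 38 \frac{\sqrt{37}}{4107} + 2642 \left(- \frac{1}{9747}\right) = - \frac{38 \sqrt{37}}{4107} - \frac{2642}{9747} = - \frac{2642}{9747} - \frac{38 \sqrt{37}}{4107}$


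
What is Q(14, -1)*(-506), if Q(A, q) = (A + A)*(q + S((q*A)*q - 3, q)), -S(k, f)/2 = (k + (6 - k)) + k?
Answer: 495880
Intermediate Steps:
S(k, f) = -12 - 2*k (S(k, f) = -2*((k + (6 - k)) + k) = -2*(6 + k) = -12 - 2*k)
Q(A, q) = 2*A*(-6 + q - 2*A*q**2) (Q(A, q) = (A + A)*(q + (-12 - 2*((q*A)*q - 3))) = (2*A)*(q + (-12 - 2*((A*q)*q - 3))) = (2*A)*(q + (-12 - 2*(A*q**2 - 3))) = (2*A)*(q + (-12 - 2*(-3 + A*q**2))) = (2*A)*(q + (-12 + (6 - 2*A*q**2))) = (2*A)*(q + (-6 - 2*A*q**2)) = (2*A)*(-6 + q - 2*A*q**2) = 2*A*(-6 + q - 2*A*q**2))
Q(14, -1)*(-506) = (2*14*(-6 - 1 - 2*14*(-1)**2))*(-506) = (2*14*(-6 - 1 - 2*14*1))*(-506) = (2*14*(-6 - 1 - 28))*(-506) = (2*14*(-35))*(-506) = -980*(-506) = 495880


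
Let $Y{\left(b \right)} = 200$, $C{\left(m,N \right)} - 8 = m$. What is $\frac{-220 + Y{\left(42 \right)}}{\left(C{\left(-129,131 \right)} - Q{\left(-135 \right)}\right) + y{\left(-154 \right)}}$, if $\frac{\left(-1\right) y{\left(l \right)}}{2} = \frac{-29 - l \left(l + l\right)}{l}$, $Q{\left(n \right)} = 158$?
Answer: $\frac{385}{17236} \approx 0.022337$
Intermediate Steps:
$C{\left(m,N \right)} = 8 + m$
$y{\left(l \right)} = - \frac{2 \left(-29 - 2 l^{2}\right)}{l}$ ($y{\left(l \right)} = - 2 \frac{-29 - l \left(l + l\right)}{l} = - 2 \frac{-29 - l 2 l}{l} = - 2 \frac{-29 - 2 l^{2}}{l} = - \frac{2 \left(-29 - 2 l^{2}\right)}{l}$)
$\frac{-220 + Y{\left(42 \right)}}{\left(C{\left(-129,131 \right)} - Q{\left(-135 \right)}\right) + y{\left(-154 \right)}} = \frac{-220 + 200}{\left(\left(8 - 129\right) - 158\right) + \left(4 \left(-154\right) + \frac{58}{-154}\right)} = - \frac{20}{\left(-121 - 158\right) + \left(-616 + 58 \left(- \frac{1}{154}\right)\right)} = - \frac{20}{-279 - \frac{47461}{77}} = - \frac{20}{- \frac{68944}{77}} = \left(-20\right) \left(- \frac{77}{68944}\right) = \frac{385}{17236}$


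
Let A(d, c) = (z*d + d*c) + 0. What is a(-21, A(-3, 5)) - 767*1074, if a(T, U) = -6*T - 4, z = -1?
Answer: -823636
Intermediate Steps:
A(d, c) = -d + c*d (A(d, c) = (-d + d*c) + 0 = (-d + c*d) + 0 = -d + c*d)
a(T, U) = -4 - 6*T
a(-21, A(-3, 5)) - 767*1074 = (-4 - 6*(-21)) - 767*1074 = (-4 + 126) - 823758 = 122 - 823758 = -823636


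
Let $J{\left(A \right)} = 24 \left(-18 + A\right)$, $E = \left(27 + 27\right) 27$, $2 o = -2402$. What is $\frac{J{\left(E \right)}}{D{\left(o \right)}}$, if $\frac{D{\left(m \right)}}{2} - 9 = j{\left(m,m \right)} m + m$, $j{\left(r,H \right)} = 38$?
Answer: $- \frac{576}{1561} \approx -0.36899$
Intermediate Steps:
$o = -1201$ ($o = \frac{1}{2} \left(-2402\right) = -1201$)
$E = 1458$ ($E = 54 \cdot 27 = 1458$)
$D{\left(m \right)} = 18 + 78 m$ ($D{\left(m \right)} = 18 + 2 \left(38 m + m\right) = 18 + 2 \cdot 39 m = 18 + 78 m$)
$J{\left(A \right)} = -432 + 24 A$
$\frac{J{\left(E \right)}}{D{\left(o \right)}} = \frac{-432 + 24 \cdot 1458}{18 + 78 \left(-1201\right)} = \frac{-432 + 34992}{18 - 93678} = \frac{34560}{-93660} = 34560 \left(- \frac{1}{93660}\right) = - \frac{576}{1561}$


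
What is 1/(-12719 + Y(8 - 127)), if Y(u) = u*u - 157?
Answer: 1/1285 ≈ 0.00077821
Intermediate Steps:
Y(u) = -157 + u**2 (Y(u) = u**2 - 157 = -157 + u**2)
1/(-12719 + Y(8 - 127)) = 1/(-12719 + (-157 + (8 - 127)**2)) = 1/(-12719 + (-157 + (-119)**2)) = 1/(-12719 + (-157 + 14161)) = 1/(-12719 + 14004) = 1/1285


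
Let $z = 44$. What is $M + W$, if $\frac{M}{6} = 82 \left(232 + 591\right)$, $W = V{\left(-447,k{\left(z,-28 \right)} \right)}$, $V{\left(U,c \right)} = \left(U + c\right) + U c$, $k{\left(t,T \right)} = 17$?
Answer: $396887$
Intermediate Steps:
$V{\left(U,c \right)} = U + c + U c$
$W = -8029$ ($W = -447 + 17 - 7599 = -8029$)
$M = 404916$ ($M = 6 \cdot 82 \left(232 + 591\right) = 6 \cdot 82 \cdot 823 = 6 \cdot 67486 = 404916$)
$M + W = 404916 - 8029 = 396887$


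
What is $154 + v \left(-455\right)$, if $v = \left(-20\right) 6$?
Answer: $54754$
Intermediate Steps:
$v = -120$
$154 + v \left(-455\right) = 154 - -54600 = 154 + 54600 = 54754$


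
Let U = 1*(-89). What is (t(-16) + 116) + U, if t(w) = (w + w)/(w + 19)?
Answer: 49/3 ≈ 16.333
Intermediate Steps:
t(w) = 2*w/(19 + w) (t(w) = (2*w)/(19 + w) = 2*w/(19 + w))
U = -89
(t(-16) + 116) + U = (2*(-16)/(19 - 16) + 116) - 89 = (2*(-16)/3 + 116) - 89 = (2*(-16)*(1/3) + 116) - 89 = (-32/3 + 116) - 89 = 316/3 - 89 = 49/3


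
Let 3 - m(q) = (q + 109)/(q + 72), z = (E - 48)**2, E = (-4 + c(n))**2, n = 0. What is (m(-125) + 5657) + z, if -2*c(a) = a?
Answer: 354236/53 ≈ 6683.7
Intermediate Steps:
c(a) = -a/2
E = 16 (E = (-4 - 1/2*0)**2 = (-4 + 0)**2 = (-4)**2 = 16)
z = 1024 (z = (16 - 48)**2 = (-32)**2 = 1024)
m(q) = 3 - (109 + q)/(72 + q) (m(q) = 3 - (q + 109)/(q + 72) = 3 - (109 + q)/(72 + q))
(m(-125) + 5657) + z = ((107 + 2*(-125))/(72 - 125) + 5657) + 1024 = ((107 - 250)/(-53) + 5657) + 1024 = (-1/53*(-143) + 5657) + 1024 = (143/53 + 5657) + 1024 = 299964/53 + 1024 = 354236/53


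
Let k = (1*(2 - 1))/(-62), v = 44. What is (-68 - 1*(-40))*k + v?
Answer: 1378/31 ≈ 44.452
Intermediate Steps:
k = -1/62 (k = (1*1)*(-1/62) = 1*(-1/62) = -1/62 ≈ -0.016129)
(-68 - 1*(-40))*k + v = (-68 - 1*(-40))*(-1/62) + 44 = (-68 + 40)*(-1/62) + 44 = -28*(-1/62) + 44 = 14/31 + 44 = 1378/31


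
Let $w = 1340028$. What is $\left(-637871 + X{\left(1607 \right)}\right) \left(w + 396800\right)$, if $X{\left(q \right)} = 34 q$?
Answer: $-1012975404924$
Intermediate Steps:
$\left(-637871 + X{\left(1607 \right)}\right) \left(w + 396800\right) = \left(-637871 + 34 \cdot 1607\right) \left(1340028 + 396800\right) = \left(-637871 + 54638\right) 1736828 = \left(-583233\right) 1736828 = -1012975404924$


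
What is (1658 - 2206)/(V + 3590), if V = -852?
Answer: -274/1369 ≈ -0.20015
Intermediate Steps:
(1658 - 2206)/(V + 3590) = (1658 - 2206)/(-852 + 3590) = -548/2738 = -548*1/2738 = -274/1369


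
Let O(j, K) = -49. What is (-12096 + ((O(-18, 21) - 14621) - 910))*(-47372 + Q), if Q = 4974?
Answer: 1173407048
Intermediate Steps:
(-12096 + ((O(-18, 21) - 14621) - 910))*(-47372 + Q) = (-12096 + ((-49 - 14621) - 910))*(-47372 + 4974) = (-12096 + (-14670 - 910))*(-42398) = (-12096 - 15580)*(-42398) = -27676*(-42398) = 1173407048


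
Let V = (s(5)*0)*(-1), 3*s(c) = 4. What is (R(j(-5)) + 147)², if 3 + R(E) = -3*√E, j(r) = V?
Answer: 20736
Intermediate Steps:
s(c) = 4/3 (s(c) = (⅓)*4 = 4/3)
V = 0 (V = ((4/3)*0)*(-1) = 0*(-1) = 0)
j(r) = 0
R(E) = -3 - 3*√E
(R(j(-5)) + 147)² = ((-3 - 3*√0) + 147)² = ((-3 - 3*0) + 147)² = ((-3 + 0) + 147)² = (-3 + 147)² = 144² = 20736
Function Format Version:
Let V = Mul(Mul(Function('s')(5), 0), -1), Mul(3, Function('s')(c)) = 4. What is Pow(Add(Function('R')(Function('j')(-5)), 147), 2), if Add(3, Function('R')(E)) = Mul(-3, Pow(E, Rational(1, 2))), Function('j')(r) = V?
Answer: 20736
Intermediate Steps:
Function('s')(c) = Rational(4, 3) (Function('s')(c) = Mul(Rational(1, 3), 4) = Rational(4, 3))
V = 0 (V = Mul(Mul(Rational(4, 3), 0), -1) = Mul(0, -1) = 0)
Function('j')(r) = 0
Function('R')(E) = Add(-3, Mul(-3, Pow(E, Rational(1, 2))))
Pow(Add(Function('R')(Function('j')(-5)), 147), 2) = Pow(Add(Add(-3, Mul(-3, Pow(0, Rational(1, 2)))), 147), 2) = Pow(Add(Add(-3, Mul(-3, 0)), 147), 2) = Pow(Add(Add(-3, 0), 147), 2) = Pow(Add(-3, 147), 2) = Pow(144, 2) = 20736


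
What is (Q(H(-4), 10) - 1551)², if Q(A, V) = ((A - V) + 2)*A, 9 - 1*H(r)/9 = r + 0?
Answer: 125484804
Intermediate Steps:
H(r) = 81 - 9*r (H(r) = 81 - 9*(r + 0) = 81 - 9*r)
Q(A, V) = A*(2 + A - V) (Q(A, V) = (2 + A - V)*A = A*(2 + A - V))
(Q(H(-4), 10) - 1551)² = ((81 - 9*(-4))*(2 + (81 - 9*(-4)) - 1*10) - 1551)² = ((81 + 36)*(2 + (81 + 36) - 10) - 1551)² = (117*(2 + 117 - 10) - 1551)² = (117*109 - 1551)² = (12753 - 1551)² = 11202² = 125484804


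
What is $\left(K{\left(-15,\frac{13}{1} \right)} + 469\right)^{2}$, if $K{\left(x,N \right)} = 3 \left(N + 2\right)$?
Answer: $264196$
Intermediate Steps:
$K{\left(x,N \right)} = 6 + 3 N$ ($K{\left(x,N \right)} = 3 \left(2 + N\right) = 6 + 3 N$)
$\left(K{\left(-15,\frac{13}{1} \right)} + 469\right)^{2} = \left(\left(6 + 3 \cdot \frac{13}{1}\right) + 469\right)^{2} = \left(\left(6 + 3 \cdot 13 \cdot 1\right) + 469\right)^{2} = \left(\left(6 + 3 \cdot 13\right) + 469\right)^{2} = \left(\left(6 + 39\right) + 469\right)^{2} = \left(45 + 469\right)^{2} = 514^{2} = 264196$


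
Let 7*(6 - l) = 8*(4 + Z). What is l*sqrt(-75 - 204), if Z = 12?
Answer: -258*I*sqrt(31)/7 ≈ -205.21*I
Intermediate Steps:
l = -86/7 (l = 6 - 8*(4 + 12)/7 = 6 - 8*16/7 = 6 - 1/7*128 = 6 - 128/7 = -86/7 ≈ -12.286)
l*sqrt(-75 - 204) = -86*sqrt(-75 - 204)/7 = -258*I*sqrt(31)/7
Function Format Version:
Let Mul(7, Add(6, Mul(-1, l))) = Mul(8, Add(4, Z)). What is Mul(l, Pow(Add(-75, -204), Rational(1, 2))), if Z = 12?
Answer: Mul(Rational(-258, 7), I, Pow(31, Rational(1, 2))) ≈ Mul(-205.21, I)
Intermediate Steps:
l = Rational(-86, 7) (l = Add(6, Mul(Rational(-1, 7), Mul(8, Add(4, 12)))) = Add(6, Mul(Rational(-1, 7), Mul(8, 16))) = Add(6, Mul(Rational(-1, 7), 128)) = Add(6, Rational(-128, 7)) = Rational(-86, 7) ≈ -12.286)
Mul(l, Pow(Add(-75, -204), Rational(1, 2))) = Mul(Rational(-86, 7), Pow(Add(-75, -204), Rational(1, 2))) = Mul(Rational(-86, 7), Pow(-279, Rational(1, 2))) = Mul(Rational(-86, 7), Mul(3, I, Pow(31, Rational(1, 2)))) = Mul(Rational(-258, 7), I, Pow(31, Rational(1, 2)))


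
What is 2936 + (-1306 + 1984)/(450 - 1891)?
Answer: 4230098/1441 ≈ 2935.5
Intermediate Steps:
2936 + (-1306 + 1984)/(450 - 1891) = 2936 + 678/(-1441) = 2936 + 678*(-1/1441) = 2936 - 678/1441 = 4230098/1441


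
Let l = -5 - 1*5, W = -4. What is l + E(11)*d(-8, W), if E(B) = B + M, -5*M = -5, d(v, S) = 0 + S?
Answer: -58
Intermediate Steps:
d(v, S) = S
l = -10 (l = -5 - 5 = -10)
M = 1 (M = -1/5*(-5) = 1)
E(B) = 1 + B (E(B) = B + 1 = 1 + B)
l + E(11)*d(-8, W) = -10 + (1 + 11)*(-4) = -10 + 12*(-4) = -10 - 48 = -58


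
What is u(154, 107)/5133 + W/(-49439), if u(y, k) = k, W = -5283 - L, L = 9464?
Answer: 80986324/253770387 ≈ 0.31913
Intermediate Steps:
W = -14747 (W = -5283 - 1*9464 = -5283 - 9464 = -14747)
u(154, 107)/5133 + W/(-49439) = 107/5133 - 14747/(-49439) = 107*(1/5133) - 14747*(-1/49439) = 107/5133 + 14747/49439 = 80986324/253770387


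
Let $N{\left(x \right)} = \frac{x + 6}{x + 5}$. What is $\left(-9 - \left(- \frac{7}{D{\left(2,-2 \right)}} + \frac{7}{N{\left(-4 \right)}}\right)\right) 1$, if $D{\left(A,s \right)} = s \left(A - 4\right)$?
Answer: $- \frac{43}{4} \approx -10.75$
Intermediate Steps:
$N{\left(x \right)} = \frac{6 + x}{5 + x}$
$D{\left(A,s \right)} = s \left(-4 + A\right)$
$\left(-9 - \left(- \frac{7}{D{\left(2,-2 \right)}} + \frac{7}{N{\left(-4 \right)}}\right)\right) 1 = \left(-9 - \left(- 7 \left(- \frac{1}{2 \left(-4 + 2\right)}\right) + 7 \frac{5 - 4}{6 - 4}\right)\right) 1 = \left(-9 + \left(\frac{7}{\left(-2\right) \left(-2\right)} - \frac{7}{1^{-1} \cdot 2}\right)\right) 1 = \left(-9 + \left(\frac{7}{4} - \frac{7}{1 \cdot 2}\right)\right) 1 = \left(-9 + \left(7 \cdot \frac{1}{4} - \frac{7}{2}\right)\right) 1 = \left(-9 + \left(\frac{7}{4} - \frac{7}{2}\right)\right) 1 = \left(-9 - \frac{7}{4}\right) 1 = \left(- \frac{43}{4}\right) 1 = - \frac{43}{4}$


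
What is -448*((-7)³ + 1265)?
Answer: -413056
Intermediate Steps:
-448*((-7)³ + 1265) = -448*(-343 + 1265) = -448*922 = -413056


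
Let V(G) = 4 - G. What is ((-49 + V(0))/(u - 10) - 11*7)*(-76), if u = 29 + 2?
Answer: 42104/7 ≈ 6014.9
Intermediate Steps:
u = 31
((-49 + V(0))/(u - 10) - 11*7)*(-76) = ((-49 + (4 - 1*0))/(31 - 10) - 11*7)*(-76) = ((-49 + (4 + 0))/21 - 77)*(-76) = ((-49 + 4)*(1/21) - 77)*(-76) = (-45*1/21 - 77)*(-76) = (-15/7 - 77)*(-76) = -554/7*(-76) = 42104/7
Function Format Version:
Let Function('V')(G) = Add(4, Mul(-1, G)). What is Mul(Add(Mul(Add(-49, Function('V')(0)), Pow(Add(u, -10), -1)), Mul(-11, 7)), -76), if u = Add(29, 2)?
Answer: Rational(42104, 7) ≈ 6014.9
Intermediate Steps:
u = 31
Mul(Add(Mul(Add(-49, Function('V')(0)), Pow(Add(u, -10), -1)), Mul(-11, 7)), -76) = Mul(Add(Mul(Add(-49, Add(4, Mul(-1, 0))), Pow(Add(31, -10), -1)), Mul(-11, 7)), -76) = Mul(Add(Mul(Add(-49, Add(4, 0)), Pow(21, -1)), -77), -76) = Mul(Add(Mul(Add(-49, 4), Rational(1, 21)), -77), -76) = Mul(Add(Mul(-45, Rational(1, 21)), -77), -76) = Mul(Add(Rational(-15, 7), -77), -76) = Mul(Rational(-554, 7), -76) = Rational(42104, 7)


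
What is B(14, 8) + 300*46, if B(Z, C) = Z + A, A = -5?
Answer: 13809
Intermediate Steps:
B(Z, C) = -5 + Z (B(Z, C) = Z - 5 = -5 + Z)
B(14, 8) + 300*46 = (-5 + 14) + 300*46 = 9 + 13800 = 13809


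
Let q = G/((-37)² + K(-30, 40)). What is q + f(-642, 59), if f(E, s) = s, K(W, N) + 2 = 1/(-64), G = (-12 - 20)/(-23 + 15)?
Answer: 5161989/87487 ≈ 59.003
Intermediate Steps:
G = 4 (G = -32/(-8) = -32*(-⅛) = 4)
K(W, N) = -129/64 (K(W, N) = -2 + 1/(-64) = -2 - 1/64 = -129/64)
q = 256/87487 (q = 4/((-37)² - 129/64) = 4/(1369 - 129/64) = 4/(87487/64) = 4*(64/87487) = 256/87487 ≈ 0.0029261)
q + f(-642, 59) = 256/87487 + 59 = 5161989/87487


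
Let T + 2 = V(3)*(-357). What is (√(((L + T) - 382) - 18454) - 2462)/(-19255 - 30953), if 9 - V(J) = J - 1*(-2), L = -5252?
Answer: 1231/25104 - I*√25518/50208 ≈ 0.049036 - 0.0031816*I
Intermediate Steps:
V(J) = 7 - J (V(J) = 9 - (J - 1*(-2)) = 9 - (J + 2) = 9 - (2 + J) = 9 + (-2 - J) = 7 - J)
T = -1430 (T = -2 + (7 - 1*3)*(-357) = -2 + (7 - 3)*(-357) = -2 + 4*(-357) = -2 - 1428 = -1430)
(√(((L + T) - 382) - 18454) - 2462)/(-19255 - 30953) = (√(((-5252 - 1430) - 382) - 18454) - 2462)/(-19255 - 30953) = (√((-6682 - 382) - 18454) - 2462)/(-50208) = (√(-7064 - 18454) - 2462)*(-1/50208) = (√(-25518) - 2462)*(-1/50208) = (I*√25518 - 2462)*(-1/50208) = (-2462 + I*√25518)*(-1/50208) = 1231/25104 - I*√25518/50208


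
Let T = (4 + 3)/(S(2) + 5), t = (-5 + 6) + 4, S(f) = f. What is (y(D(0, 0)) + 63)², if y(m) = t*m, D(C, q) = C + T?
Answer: 4624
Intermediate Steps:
t = 5 (t = 1 + 4 = 5)
T = 1 (T = (4 + 3)/(2 + 5) = 7/7 = 7*(⅐) = 1)
D(C, q) = 1 + C (D(C, q) = C + 1 = 1 + C)
y(m) = 5*m
(y(D(0, 0)) + 63)² = (5*(1 + 0) + 63)² = (5*1 + 63)² = (5 + 63)² = 68² = 4624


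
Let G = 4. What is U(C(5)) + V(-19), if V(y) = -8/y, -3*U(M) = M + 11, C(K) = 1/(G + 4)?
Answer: -1499/456 ≈ -3.2873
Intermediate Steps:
C(K) = ⅛ (C(K) = 1/(4 + 4) = 1/8 = ⅛)
U(M) = -11/3 - M/3 (U(M) = -(M + 11)/3 = -(11 + M)/3 = -11/3 - M/3)
U(C(5)) + V(-19) = (-11/3 - ⅓*⅛) - 8/(-19) = (-11/3 - 1/24) - 8*(-1/19) = -89/24 + 8/19 = -1499/456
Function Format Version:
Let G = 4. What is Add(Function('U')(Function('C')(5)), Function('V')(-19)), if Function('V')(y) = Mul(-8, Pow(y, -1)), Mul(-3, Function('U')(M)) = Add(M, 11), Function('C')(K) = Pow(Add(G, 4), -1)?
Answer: Rational(-1499, 456) ≈ -3.2873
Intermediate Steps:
Function('C')(K) = Rational(1, 8) (Function('C')(K) = Pow(Add(4, 4), -1) = Pow(8, -1) = Rational(1, 8))
Function('U')(M) = Add(Rational(-11, 3), Mul(Rational(-1, 3), M)) (Function('U')(M) = Mul(Rational(-1, 3), Add(M, 11)) = Mul(Rational(-1, 3), Add(11, M)) = Add(Rational(-11, 3), Mul(Rational(-1, 3), M)))
Add(Function('U')(Function('C')(5)), Function('V')(-19)) = Add(Add(Rational(-11, 3), Mul(Rational(-1, 3), Rational(1, 8))), Mul(-8, Pow(-19, -1))) = Add(Add(Rational(-11, 3), Rational(-1, 24)), Mul(-8, Rational(-1, 19))) = Add(Rational(-89, 24), Rational(8, 19)) = Rational(-1499, 456)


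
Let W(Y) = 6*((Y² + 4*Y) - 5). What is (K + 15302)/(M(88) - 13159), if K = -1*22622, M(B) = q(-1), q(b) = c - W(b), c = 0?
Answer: 7320/13111 ≈ 0.55831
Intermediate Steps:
W(Y) = -30 + 6*Y² + 24*Y (W(Y) = 6*(-5 + Y² + 4*Y) = -30 + 6*Y² + 24*Y)
q(b) = 30 - 24*b - 6*b² (q(b) = 0 - (-30 + 6*b² + 24*b) = 0 + (30 - 24*b - 6*b²) = 30 - 24*b - 6*b²)
M(B) = 48 (M(B) = 30 - 24*(-1) - 6*(-1)² = 30 + 24 - 6*1 = 30 + 24 - 6 = 48)
K = -22622
(K + 15302)/(M(88) - 13159) = (-22622 + 15302)/(48 - 13159) = -7320/(-13111) = -7320*(-1/13111) = 7320/13111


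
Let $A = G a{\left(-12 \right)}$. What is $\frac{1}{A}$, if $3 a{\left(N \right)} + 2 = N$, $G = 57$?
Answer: $- \frac{1}{266} \approx -0.0037594$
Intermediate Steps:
$a{\left(N \right)} = - \frac{2}{3} + \frac{N}{3}$
$A = -266$ ($A = 57 \left(- \frac{2}{3} + \frac{1}{3} \left(-12\right)\right) = 57 \left(- \frac{2}{3} - 4\right) = 57 \left(- \frac{14}{3}\right) = -266$)
$\frac{1}{A} = \frac{1}{-266} = - \frac{1}{266}$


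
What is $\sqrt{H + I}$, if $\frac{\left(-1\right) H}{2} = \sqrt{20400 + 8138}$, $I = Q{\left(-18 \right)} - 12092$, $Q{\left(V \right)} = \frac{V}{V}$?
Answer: $\sqrt{-12091 - 2 \sqrt{28538}} \approx 111.48 i$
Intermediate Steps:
$Q{\left(V \right)} = 1$
$I = -12091$ ($I = 1 - 12092 = -12091$)
$H = - 2 \sqrt{28538}$ ($H = - 2 \sqrt{20400 + 8138} = - 2 \sqrt{28538} \approx -337.86$)
$\sqrt{H + I} = \sqrt{- 2 \sqrt{28538} - 12091} = \sqrt{-12091 - 2 \sqrt{28538}}$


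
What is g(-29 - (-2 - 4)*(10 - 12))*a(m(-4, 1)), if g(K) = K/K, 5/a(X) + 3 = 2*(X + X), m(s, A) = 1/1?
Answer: 5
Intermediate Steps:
m(s, A) = 1
a(X) = 5/(-3 + 4*X) (a(X) = 5/(-3 + 2*(X + X)) = 5/(-3 + 2*(2*X)) = 5/(-3 + 4*X))
g(K) = 1
g(-29 - (-2 - 4)*(10 - 12))*a(m(-4, 1)) = 1*(5/(-3 + 4*1)) = 1*(5/(-3 + 4)) = 1*(5/1) = 1*(5*1) = 1*5 = 5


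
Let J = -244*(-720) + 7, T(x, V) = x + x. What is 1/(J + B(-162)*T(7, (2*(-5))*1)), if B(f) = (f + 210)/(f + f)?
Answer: 27/4743493 ≈ 5.6920e-6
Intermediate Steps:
B(f) = (210 + f)/(2*f) (B(f) = (210 + f)/((2*f)) = (210 + f)*(1/(2*f)) = (210 + f)/(2*f))
T(x, V) = 2*x
J = 175687 (J = 175680 + 7 = 175687)
1/(J + B(-162)*T(7, (2*(-5))*1)) = 1/(175687 + ((1/2)*(210 - 162)/(-162))*(2*7)) = 1/(175687 + ((1/2)*(-1/162)*48)*14) = 1/(175687 - 4/27*14) = 1/(175687 - 56/27) = 1/(4743493/27) = 27/4743493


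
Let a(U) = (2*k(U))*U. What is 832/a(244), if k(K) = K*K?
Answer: 13/453962 ≈ 2.8637e-5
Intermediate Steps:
k(K) = K**2
a(U) = 2*U**3 (a(U) = (2*U**2)*U = 2*U**3)
832/a(244) = 832/((2*244**3)) = 832/((2*14526784)) = 832/29053568 = 832*(1/29053568) = 13/453962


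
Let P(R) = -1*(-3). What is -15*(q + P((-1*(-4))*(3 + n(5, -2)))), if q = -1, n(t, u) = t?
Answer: -30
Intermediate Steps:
P(R) = 3
-15*(q + P((-1*(-4))*(3 + n(5, -2)))) = -15*(-1 + 3) = -15*2 = -30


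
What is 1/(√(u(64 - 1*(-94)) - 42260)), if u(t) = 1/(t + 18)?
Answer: -4*I*√1669701/1062537 ≈ -0.0048645*I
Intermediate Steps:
u(t) = 1/(18 + t)
1/(√(u(64 - 1*(-94)) - 42260)) = 1/(√(1/(18 + (64 - 1*(-94))) - 42260)) = 1/(√(1/(18 + (64 + 94)) - 42260)) = 1/(√(1/(18 + 158) - 42260)) = 1/(√(1/176 - 42260)) = 1/(√(-7437759/176)) = 1/(7*I*√1669701/44) = -4*I*√1669701/1062537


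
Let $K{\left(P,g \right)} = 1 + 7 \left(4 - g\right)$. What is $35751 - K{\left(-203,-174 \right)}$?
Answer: $34504$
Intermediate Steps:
$K{\left(P,g \right)} = 29 - 7 g$ ($K{\left(P,g \right)} = 1 - \left(-28 + 7 g\right) = 29 - 7 g$)
$35751 - K{\left(-203,-174 \right)} = 35751 - \left(29 - -1218\right) = 35751 - \left(29 + 1218\right) = 35751 - 1247 = 34504$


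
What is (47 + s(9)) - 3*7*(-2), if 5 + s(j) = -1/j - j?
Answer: 674/9 ≈ 74.889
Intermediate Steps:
s(j) = -5 - j - 1/j (s(j) = -5 + (-1/j - j) = -5 + (-j - 1/j) = -5 - j - 1/j)
(47 + s(9)) - 3*7*(-2) = (47 + (-5 - 1*9 - 1/9)) - 3*7*(-2) = (47 + (-5 - 9 - 1*⅑)) - 21*(-2) = (47 + (-5 - 9 - ⅑)) + 42 = (47 - 127/9) + 42 = 296/9 + 42 = 674/9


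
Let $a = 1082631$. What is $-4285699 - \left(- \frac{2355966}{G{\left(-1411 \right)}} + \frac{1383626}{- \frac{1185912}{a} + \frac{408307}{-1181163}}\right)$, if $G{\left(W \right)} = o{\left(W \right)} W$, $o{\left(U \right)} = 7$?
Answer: $- \frac{20178052902411439959397}{6067115789063707} \approx -3.3258 \cdot 10^{6}$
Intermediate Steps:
$G{\left(W \right)} = 7 W$
$-4285699 - \left(- \frac{2355966}{G{\left(-1411 \right)}} + \frac{1383626}{- \frac{1185912}{a} + \frac{408307}{-1181163}}\right) = -4285699 - \left(- \frac{2355966}{7 \left(-1411\right)} + \frac{1383626}{- \frac{1185912}{1082631} + \frac{408307}{-1181163}}\right) = -4285699 - \left(- \frac{2355966}{-9877} + \frac{1383626}{\left(-1185912\right) \frac{1}{1082631} + 408307 \left(- \frac{1}{1181163}\right)}\right) = -4285699 - \left(\left(-2355966\right) \left(- \frac{1}{9877}\right) + \frac{1383626}{- \frac{395304}{360877} - \frac{408307}{1181163}}\right) = -4285699 - \left(\frac{2355966}{9877} + \frac{1383626}{- \frac{614267063791}{426254559951}}\right) = -4285699 - \left(\frac{2355966}{9877} + 1383626 \left(- \frac{426254559951}{614267063791}\right)\right) = -4285699 - \left(\frac{2355966}{9877} - \frac{589776891766762326}{614267063791}\right) = -4285699 - - \frac{5823779167663100066796}{6067115789063707} = -4285699 + \frac{5823779167663100066796}{6067115789063707} = - \frac{20178052902411439959397}{6067115789063707}$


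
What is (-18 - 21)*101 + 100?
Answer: -3839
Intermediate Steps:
(-18 - 21)*101 + 100 = -39*101 + 100 = -3939 + 100 = -3839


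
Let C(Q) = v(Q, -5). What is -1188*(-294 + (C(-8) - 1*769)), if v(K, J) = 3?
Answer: 1259280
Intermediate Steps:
C(Q) = 3
-1188*(-294 + (C(-8) - 1*769)) = -1188*(-294 + (3 - 1*769)) = -1188*(-294 + (3 - 769)) = -1188*(-294 - 766) = -1188*(-1060) = 1259280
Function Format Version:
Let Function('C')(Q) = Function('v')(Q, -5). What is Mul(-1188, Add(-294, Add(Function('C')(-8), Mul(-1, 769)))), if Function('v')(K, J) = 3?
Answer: 1259280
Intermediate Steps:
Function('C')(Q) = 3
Mul(-1188, Add(-294, Add(Function('C')(-8), Mul(-1, 769)))) = Mul(-1188, Add(-294, Add(3, Mul(-1, 769)))) = Mul(-1188, Add(-294, Add(3, -769))) = Mul(-1188, Add(-294, -766)) = Mul(-1188, -1060) = 1259280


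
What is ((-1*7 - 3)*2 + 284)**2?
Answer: 69696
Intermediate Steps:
((-1*7 - 3)*2 + 284)**2 = ((-7 - 3)*2 + 284)**2 = (-10*2 + 284)**2 = (-20 + 284)**2 = 264**2 = 69696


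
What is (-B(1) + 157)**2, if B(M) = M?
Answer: 24336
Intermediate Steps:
(-B(1) + 157)**2 = (-1*1 + 157)**2 = (-1 + 157)**2 = 156**2 = 24336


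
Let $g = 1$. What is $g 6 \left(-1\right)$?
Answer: $-6$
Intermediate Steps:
$g 6 \left(-1\right) = 1 \cdot 6 \left(-1\right) = 6 \left(-1\right) = -6$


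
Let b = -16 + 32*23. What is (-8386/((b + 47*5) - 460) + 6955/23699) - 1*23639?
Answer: -21346501868/902385 ≈ -23656.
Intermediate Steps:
b = 720 (b = -16 + 736 = 720)
(-8386/((b + 47*5) - 460) + 6955/23699) - 1*23639 = (-8386/((720 + 47*5) - 460) + 6955/23699) - 1*23639 = (-8386/((720 + 235) - 460) + 6955*(1/23699)) - 23639 = (-8386/(955 - 460) + 535/1823) - 23639 = (-8386/495 + 535/1823) - 23639 = -15022853/902385 - 23639 = -21346501868/902385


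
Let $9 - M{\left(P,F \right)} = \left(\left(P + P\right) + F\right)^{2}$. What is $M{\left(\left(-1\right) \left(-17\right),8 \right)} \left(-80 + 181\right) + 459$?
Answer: $-176796$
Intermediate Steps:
$M{\left(P,F \right)} = 9 - \left(F + 2 P\right)^{2}$ ($M{\left(P,F \right)} = 9 - \left(\left(P + P\right) + F\right)^{2} = 9 - \left(2 P + F\right)^{2} = 9 - \left(F + 2 P\right)^{2}$)
$M{\left(\left(-1\right) \left(-17\right),8 \right)} \left(-80 + 181\right) + 459 = \left(9 - \left(8 + 2 \left(\left(-1\right) \left(-17\right)\right)\right)^{2}\right) \left(-80 + 181\right) + 459 = \left(9 - \left(8 + 2 \cdot 17\right)^{2}\right) 101 + 459 = \left(9 - \left(8 + 34\right)^{2}\right) 101 + 459 = \left(9 - 42^{2}\right) 101 + 459 = \left(9 - 1764\right) 101 + 459 = \left(-1755\right) 101 + 459 = -177255 + 459 = -176796$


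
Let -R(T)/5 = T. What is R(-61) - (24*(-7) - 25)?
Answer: 498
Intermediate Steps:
R(T) = -5*T
R(-61) - (24*(-7) - 25) = -5*(-61) - (24*(-7) - 25) = 305 - (-168 - 25) = 305 - 1*(-193) = 305 + 193 = 498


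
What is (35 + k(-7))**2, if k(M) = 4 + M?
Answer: 1024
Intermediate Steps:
(35 + k(-7))**2 = (35 + (4 - 7))**2 = (35 - 3)**2 = 32**2 = 1024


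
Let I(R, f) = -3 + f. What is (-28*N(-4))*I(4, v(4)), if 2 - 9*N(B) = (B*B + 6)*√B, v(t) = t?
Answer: -56/9 + 1232*I/9 ≈ -6.2222 + 136.89*I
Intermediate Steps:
N(B) = 2/9 - √B*(6 + B²)/9 (N(B) = 2/9 - (B*B + 6)*√B/9 = 2/9 - (B² + 6)*√B/9 = 2/9 - (6 + B²)*√B/9 = 2/9 - √B*(6 + B²)/9)
(-28*N(-4))*I(4, v(4)) = (-28*(2/9 - 4*I/3 - 32*I/9))*(-3 + 4) = -28*(2/9 - 4*I/3 - 32*I/9)*1 = -28*(2/9 - 44*I/9)*1 = (-56/9 + 1232*I/9)*1 = -56/9 + 1232*I/9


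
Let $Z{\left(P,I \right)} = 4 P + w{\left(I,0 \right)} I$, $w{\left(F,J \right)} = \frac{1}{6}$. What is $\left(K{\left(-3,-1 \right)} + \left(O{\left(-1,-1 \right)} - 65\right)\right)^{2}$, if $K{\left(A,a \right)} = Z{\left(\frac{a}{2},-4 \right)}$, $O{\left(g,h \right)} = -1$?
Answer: $\frac{42436}{9} \approx 4715.1$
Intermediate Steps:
$w{\left(F,J \right)} = \frac{1}{6}$
$Z{\left(P,I \right)} = 4 P + \frac{I}{6}$
$K{\left(A,a \right)} = - \frac{2}{3} + 2 a$ ($K{\left(A,a \right)} = 4 \frac{a}{2} + \frac{1}{6} \left(-4\right) = 4 a \frac{1}{2} - \frac{2}{3} = 4 \frac{a}{2} - \frac{2}{3} = 2 a - \frac{2}{3} = - \frac{2}{3} + 2 a$)
$\left(K{\left(-3,-1 \right)} + \left(O{\left(-1,-1 \right)} - 65\right)\right)^{2} = \left(\left(- \frac{2}{3} + 2 \left(-1\right)\right) - 66\right)^{2} = \left(\left(- \frac{2}{3} - 2\right) - 66\right)^{2} = \left(- \frac{8}{3} - 66\right)^{2} = \left(- \frac{206}{3}\right)^{2} = \frac{42436}{9}$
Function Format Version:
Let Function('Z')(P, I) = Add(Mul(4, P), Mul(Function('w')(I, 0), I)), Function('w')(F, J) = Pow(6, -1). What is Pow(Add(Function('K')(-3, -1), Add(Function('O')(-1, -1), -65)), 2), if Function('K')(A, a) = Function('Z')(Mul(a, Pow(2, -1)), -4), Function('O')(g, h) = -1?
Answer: Rational(42436, 9) ≈ 4715.1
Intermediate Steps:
Function('w')(F, J) = Rational(1, 6)
Function('Z')(P, I) = Add(Mul(4, P), Mul(Rational(1, 6), I))
Function('K')(A, a) = Add(Rational(-2, 3), Mul(2, a)) (Function('K')(A, a) = Add(Mul(4, Mul(a, Pow(2, -1))), Mul(Rational(1, 6), -4)) = Add(Mul(4, Mul(a, Rational(1, 2))), Rational(-2, 3)) = Add(Mul(4, Mul(Rational(1, 2), a)), Rational(-2, 3)) = Add(Mul(2, a), Rational(-2, 3)) = Add(Rational(-2, 3), Mul(2, a)))
Pow(Add(Function('K')(-3, -1), Add(Function('O')(-1, -1), -65)), 2) = Pow(Add(Add(Rational(-2, 3), Mul(2, -1)), Add(-1, -65)), 2) = Pow(Add(Add(Rational(-2, 3), -2), -66), 2) = Pow(Add(Rational(-8, 3), -66), 2) = Pow(Rational(-206, 3), 2) = Rational(42436, 9)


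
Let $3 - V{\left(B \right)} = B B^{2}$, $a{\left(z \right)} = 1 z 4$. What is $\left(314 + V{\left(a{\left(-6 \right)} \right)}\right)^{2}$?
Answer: $199967881$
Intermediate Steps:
$a{\left(z \right)} = 4 z$ ($a{\left(z \right)} = z 4 = 4 z$)
$V{\left(B \right)} = 3 - B^{3}$ ($V{\left(B \right)} = 3 - B B^{2} = 3 - B^{3}$)
$\left(314 + V{\left(a{\left(-6 \right)} \right)}\right)^{2} = \left(314 - \left(-3 + \left(4 \left(-6\right)\right)^{3}\right)\right)^{2} = \left(314 + \left(3 - \left(-24\right)^{3}\right)\right)^{2} = \left(314 + \left(3 - -13824\right)\right)^{2} = \left(314 + \left(3 + 13824\right)\right)^{2} = \left(314 + 13827\right)^{2} = 14141^{2} = 199967881$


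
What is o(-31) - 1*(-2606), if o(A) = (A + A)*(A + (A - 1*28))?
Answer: 8186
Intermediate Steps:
o(A) = 2*A*(-28 + 2*A) (o(A) = (2*A)*(A + (A - 28)) = (2*A)*(A + (-28 + A)) = (2*A)*(-28 + 2*A) = 2*A*(-28 + 2*A))
o(-31) - 1*(-2606) = 4*(-31)*(-14 - 31) - 1*(-2606) = 4*(-31)*(-45) + 2606 = 5580 + 2606 = 8186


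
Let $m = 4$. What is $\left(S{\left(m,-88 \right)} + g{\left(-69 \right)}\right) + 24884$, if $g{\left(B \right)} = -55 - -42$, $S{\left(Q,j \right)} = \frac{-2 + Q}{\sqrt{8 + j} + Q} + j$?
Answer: $\frac{297397}{12} - \frac{i \sqrt{5}}{12} \approx 24783.0 - 0.18634 i$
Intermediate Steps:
$S{\left(Q,j \right)} = j + \frac{-2 + Q}{Q + \sqrt{8 + j}}$ ($S{\left(Q,j \right)} = \frac{-2 + Q}{Q + \sqrt{8 + j}} + j = j + \frac{-2 + Q}{Q + \sqrt{8 + j}}$)
$g{\left(B \right)} = -13$ ($g{\left(B \right)} = -55 + 42 = -13$)
$\left(S{\left(m,-88 \right)} + g{\left(-69 \right)}\right) + 24884 = \left(\frac{-2 + 4 + 4 \left(-88\right) - 88 \sqrt{8 - 88}}{4 + \sqrt{8 - 88}} - 13\right) + 24884 = \left(\frac{-2 + 4 - 352 - 88 \sqrt{-80}}{4 + \sqrt{-80}} - 13\right) + 24884 = \left(\frac{-2 + 4 - 352 - 88 \cdot 4 i \sqrt{5}}{4 + 4 i \sqrt{5}} - 13\right) + 24884 = \left(\frac{-2 + 4 - 352 - 352 i \sqrt{5}}{4 + 4 i \sqrt{5}} - 13\right) + 24884 = \left(\frac{-350 - 352 i \sqrt{5}}{4 + 4 i \sqrt{5}} - 13\right) + 24884 = \left(-13 + \frac{-350 - 352 i \sqrt{5}}{4 + 4 i \sqrt{5}}\right) + 24884 = 24871 + \frac{-350 - 352 i \sqrt{5}}{4 + 4 i \sqrt{5}}$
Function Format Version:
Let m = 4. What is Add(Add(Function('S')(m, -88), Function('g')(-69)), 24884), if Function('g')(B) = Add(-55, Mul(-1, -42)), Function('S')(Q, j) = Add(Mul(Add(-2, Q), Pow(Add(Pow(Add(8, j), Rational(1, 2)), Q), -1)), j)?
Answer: Add(Rational(297397, 12), Mul(Rational(-1, 12), I, Pow(5, Rational(1, 2)))) ≈ Add(24783., Mul(-0.18634, I))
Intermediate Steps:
Function('S')(Q, j) = Add(j, Mul(Pow(Add(Q, Pow(Add(8, j), Rational(1, 2))), -1), Add(-2, Q))) (Function('S')(Q, j) = Add(Mul(Add(-2, Q), Pow(Add(Q, Pow(Add(8, j), Rational(1, 2))), -1)), j) = Add(Mul(Pow(Add(Q, Pow(Add(8, j), Rational(1, 2))), -1), Add(-2, Q)), j) = Add(j, Mul(Pow(Add(Q, Pow(Add(8, j), Rational(1, 2))), -1), Add(-2, Q))))
Function('g')(B) = -13 (Function('g')(B) = Add(-55, 42) = -13)
Add(Add(Function('S')(m, -88), Function('g')(-69)), 24884) = Add(Add(Mul(Pow(Add(4, Pow(Add(8, -88), Rational(1, 2))), -1), Add(-2, 4, Mul(4, -88), Mul(-88, Pow(Add(8, -88), Rational(1, 2))))), -13), 24884) = Add(Add(Mul(Pow(Add(4, Pow(-80, Rational(1, 2))), -1), Add(-2, 4, -352, Mul(-88, Pow(-80, Rational(1, 2))))), -13), 24884) = Add(Add(Mul(Pow(Add(4, Mul(4, I, Pow(5, Rational(1, 2)))), -1), Add(-2, 4, -352, Mul(-88, Mul(4, I, Pow(5, Rational(1, 2)))))), -13), 24884) = Add(Add(Mul(Pow(Add(4, Mul(4, I, Pow(5, Rational(1, 2)))), -1), Add(-2, 4, -352, Mul(-352, I, Pow(5, Rational(1, 2))))), -13), 24884) = Add(Add(Mul(Pow(Add(4, Mul(4, I, Pow(5, Rational(1, 2)))), -1), Add(-350, Mul(-352, I, Pow(5, Rational(1, 2))))), -13), 24884) = Add(Add(-13, Mul(Pow(Add(4, Mul(4, I, Pow(5, Rational(1, 2)))), -1), Add(-350, Mul(-352, I, Pow(5, Rational(1, 2)))))), 24884) = Add(24871, Mul(Pow(Add(4, Mul(4, I, Pow(5, Rational(1, 2)))), -1), Add(-350, Mul(-352, I, Pow(5, Rational(1, 2))))))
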